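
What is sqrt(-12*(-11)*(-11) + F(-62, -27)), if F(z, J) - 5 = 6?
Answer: I*sqrt(1441) ≈ 37.961*I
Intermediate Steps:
F(z, J) = 11 (F(z, J) = 5 + 6 = 11)
sqrt(-12*(-11)*(-11) + F(-62, -27)) = sqrt(-12*(-11)*(-11) + 11) = sqrt(132*(-11) + 11) = sqrt(-1452 + 11) = sqrt(-1441) = I*sqrt(1441)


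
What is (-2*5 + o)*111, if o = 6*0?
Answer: -1110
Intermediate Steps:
o = 0
(-2*5 + o)*111 = (-2*5 + 0)*111 = (-10 + 0)*111 = -10*111 = -1110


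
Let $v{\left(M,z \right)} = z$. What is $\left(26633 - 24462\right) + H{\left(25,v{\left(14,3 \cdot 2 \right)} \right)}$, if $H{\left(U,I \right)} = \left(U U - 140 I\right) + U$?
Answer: $1981$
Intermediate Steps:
$H{\left(U,I \right)} = U + U^{2} - 140 I$ ($H{\left(U,I \right)} = \left(U^{2} - 140 I\right) + U = U + U^{2} - 140 I$)
$\left(26633 - 24462\right) + H{\left(25,v{\left(14,3 \cdot 2 \right)} \right)} = \left(26633 - 24462\right) + \left(25 + 25^{2} - 140 \cdot 3 \cdot 2\right) = 2171 + \left(25 + 625 - 840\right) = 2171 - 190 = 1981$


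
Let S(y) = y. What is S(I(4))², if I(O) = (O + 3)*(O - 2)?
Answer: 196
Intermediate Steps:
I(O) = (-2 + O)*(3 + O) (I(O) = (3 + O)*(-2 + O) = (-2 + O)*(3 + O))
S(I(4))² = (-6 + 4 + 4²)² = (-6 + 4 + 16)² = 14² = 196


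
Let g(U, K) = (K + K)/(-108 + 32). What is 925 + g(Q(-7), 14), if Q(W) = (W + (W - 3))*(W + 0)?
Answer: 17568/19 ≈ 924.63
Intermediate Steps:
Q(W) = W*(-3 + 2*W) (Q(W) = (W + (-3 + W))*W = (-3 + 2*W)*W = W*(-3 + 2*W))
g(U, K) = -K/38 (g(U, K) = (2*K)/(-76) = (2*K)*(-1/76) = -K/38)
925 + g(Q(-7), 14) = 925 - 1/38*14 = 925 - 7/19 = 17568/19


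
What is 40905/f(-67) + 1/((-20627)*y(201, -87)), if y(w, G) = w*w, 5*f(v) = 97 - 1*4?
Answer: 56813733535694/25833894237 ≈ 2199.2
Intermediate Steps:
f(v) = 93/5 (f(v) = (97 - 1*4)/5 = (97 - 4)/5 = (⅕)*93 = 93/5)
y(w, G) = w²
40905/f(-67) + 1/((-20627)*y(201, -87)) = 40905/(93/5) + 1/((-20627)*(201²)) = 40905*(5/93) - 1/20627/40401 = 68175/31 - 1/20627*1/40401 = 68175/31 - 1/833351427 = 56813733535694/25833894237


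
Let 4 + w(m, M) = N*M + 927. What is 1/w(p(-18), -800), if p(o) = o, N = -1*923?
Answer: 1/739323 ≈ 1.3526e-6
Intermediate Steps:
N = -923
w(m, M) = 923 - 923*M (w(m, M) = -4 + (-923*M + 927) = -4 + (927 - 923*M) = 923 - 923*M)
1/w(p(-18), -800) = 1/(923 - 923*(-800)) = 1/(923 + 738400) = 1/739323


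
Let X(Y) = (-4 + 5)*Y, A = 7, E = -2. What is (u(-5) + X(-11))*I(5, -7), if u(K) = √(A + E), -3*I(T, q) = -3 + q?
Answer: -110/3 + 10*√5/3 ≈ -29.213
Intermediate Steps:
I(T, q) = 1 - q/3 (I(T, q) = -(-3 + q)/3 = 1 - q/3)
X(Y) = Y (X(Y) = 1*Y = Y)
u(K) = √5 (u(K) = √(7 - 2) = √5)
(u(-5) + X(-11))*I(5, -7) = (√5 - 11)*(1 - ⅓*(-7)) = (-11 + √5)*(1 + 7/3) = (-11 + √5)*(10/3) = -110/3 + 10*√5/3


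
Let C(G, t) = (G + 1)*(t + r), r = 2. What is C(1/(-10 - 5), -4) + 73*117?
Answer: 128087/15 ≈ 8539.1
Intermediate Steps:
C(G, t) = (1 + G)*(2 + t) (C(G, t) = (G + 1)*(t + 2) = (1 + G)*(2 + t))
C(1/(-10 - 5), -4) + 73*117 = (2 - 4 + 2/(-10 - 5) - 4/(-10 - 5)) + 73*117 = (2 - 4 + 2/(-15) - 4/(-15)) + 8541 = (2 - 4 + 2*(-1/15) - 1/15*(-4)) + 8541 = (2 - 4 - 2/15 + 4/15) + 8541 = -28/15 + 8541 = 128087/15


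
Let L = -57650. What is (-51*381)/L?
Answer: 19431/57650 ≈ 0.33705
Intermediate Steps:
(-51*381)/L = -51*381/(-57650) = -19431*(-1/57650) = 19431/57650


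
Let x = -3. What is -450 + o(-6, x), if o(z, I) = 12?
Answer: -438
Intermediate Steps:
-450 + o(-6, x) = -450 + 12 = -438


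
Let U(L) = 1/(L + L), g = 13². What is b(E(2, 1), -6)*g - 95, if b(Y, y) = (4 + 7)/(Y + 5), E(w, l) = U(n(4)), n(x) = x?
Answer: 10977/41 ≈ 267.73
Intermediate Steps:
g = 169
U(L) = 1/(2*L)
E(w, l) = ⅛ (E(w, l) = (½)/4 = (½)*(¼) = ⅛)
b(Y, y) = 11/(5 + Y)
b(E(2, 1), -6)*g - 95 = (11/(5 + ⅛))*169 - 95 = (11/(41/8))*169 - 95 = (11*(8/41))*169 - 95 = (88/41)*169 - 95 = 14872/41 - 95 = 10977/41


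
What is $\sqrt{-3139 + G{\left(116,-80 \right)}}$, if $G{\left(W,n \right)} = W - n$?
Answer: $3 i \sqrt{327} \approx 54.249 i$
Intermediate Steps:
$\sqrt{-3139 + G{\left(116,-80 \right)}} = \sqrt{-3139 + \left(116 - -80\right)} = \sqrt{-3139 + \left(116 + 80\right)} = \sqrt{-3139 + 196} = \sqrt{-2943} = 3 i \sqrt{327}$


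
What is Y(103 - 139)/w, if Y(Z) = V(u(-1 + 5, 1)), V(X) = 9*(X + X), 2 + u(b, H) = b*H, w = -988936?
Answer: -9/247234 ≈ -3.6403e-5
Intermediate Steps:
u(b, H) = -2 + H*b (u(b, H) = -2 + b*H = -2 + H*b)
V(X) = 18*X (V(X) = 9*(2*X) = 18*X)
Y(Z) = 36 (Y(Z) = 18*(-2 + 1*(-1 + 5)) = 18*(-2 + 1*4) = 18*(-2 + 4) = 18*2 = 36)
Y(103 - 139)/w = 36/(-988936) = 36*(-1/988936) = -9/247234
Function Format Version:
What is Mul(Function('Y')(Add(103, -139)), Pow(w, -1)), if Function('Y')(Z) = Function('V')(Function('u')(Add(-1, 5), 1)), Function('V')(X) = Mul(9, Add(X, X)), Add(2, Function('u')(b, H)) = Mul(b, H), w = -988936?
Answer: Rational(-9, 247234) ≈ -3.6403e-5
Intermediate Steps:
Function('u')(b, H) = Add(-2, Mul(H, b)) (Function('u')(b, H) = Add(-2, Mul(b, H)) = Add(-2, Mul(H, b)))
Function('V')(X) = Mul(18, X) (Function('V')(X) = Mul(9, Mul(2, X)) = Mul(18, X))
Function('Y')(Z) = 36 (Function('Y')(Z) = Mul(18, Add(-2, Mul(1, Add(-1, 5)))) = Mul(18, Add(-2, Mul(1, 4))) = Mul(18, Add(-2, 4)) = Mul(18, 2) = 36)
Mul(Function('Y')(Add(103, -139)), Pow(w, -1)) = Mul(36, Pow(-988936, -1)) = Mul(36, Rational(-1, 988936)) = Rational(-9, 247234)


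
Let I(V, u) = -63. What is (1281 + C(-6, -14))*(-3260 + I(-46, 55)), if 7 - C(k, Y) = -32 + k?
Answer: -4406298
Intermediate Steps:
C(k, Y) = 39 - k (C(k, Y) = 7 - (-32 + k) = 7 + (32 - k) = 39 - k)
(1281 + C(-6, -14))*(-3260 + I(-46, 55)) = (1281 + (39 - 1*(-6)))*(-3260 - 63) = (1281 + (39 + 6))*(-3323) = (1281 + 45)*(-3323) = 1326*(-3323) = -4406298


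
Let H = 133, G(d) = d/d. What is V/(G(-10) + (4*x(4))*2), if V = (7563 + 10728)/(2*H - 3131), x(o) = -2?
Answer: 6097/14325 ≈ 0.42562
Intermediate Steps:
G(d) = 1
V = -6097/955 (V = (7563 + 10728)/(2*133 - 3131) = 18291/(266 - 3131) = 18291/(-2865) = 18291*(-1/2865) = -6097/955 ≈ -6.3843)
V/(G(-10) + (4*x(4))*2) = -6097/955/(1 + (4*(-2))*2) = -6097/955/(1 - 8*2) = -6097/955/(1 - 16) = -6097/955/(-15) = -1/15*(-6097/955) = 6097/14325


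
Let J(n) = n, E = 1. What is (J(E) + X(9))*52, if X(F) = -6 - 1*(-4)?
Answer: -52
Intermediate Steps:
X(F) = -2 (X(F) = -6 + 4 = -2)
(J(E) + X(9))*52 = (1 - 2)*52 = -1*52 = -52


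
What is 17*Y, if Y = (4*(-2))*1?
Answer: -136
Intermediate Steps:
Y = -8 (Y = -8*1 = -8)
17*Y = 17*(-8) = -136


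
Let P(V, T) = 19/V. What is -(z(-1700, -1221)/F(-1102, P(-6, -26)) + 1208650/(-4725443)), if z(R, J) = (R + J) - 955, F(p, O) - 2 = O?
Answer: -109886441858/33078101 ≈ -3322.0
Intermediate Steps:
F(p, O) = 2 + O
z(R, J) = -955 + J + R (z(R, J) = (J + R) - 955 = -955 + J + R)
-(z(-1700, -1221)/F(-1102, P(-6, -26)) + 1208650/(-4725443)) = -((-955 - 1221 - 1700)/(2 + 19/(-6)) + 1208650/(-4725443)) = -(-3876/(2 + 19*(-⅙)) + 1208650*(-1/4725443)) = -(-3876/(2 - 19/6) - 1208650/4725443) = -(-3876/(-7/6) - 1208650/4725443) = -(-3876*(-6/7) - 1208650/4725443) = -(23256/7 - 1208650/4725443) = -1*109886441858/33078101 = -109886441858/33078101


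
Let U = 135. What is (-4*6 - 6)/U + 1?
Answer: 7/9 ≈ 0.77778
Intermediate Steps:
(-4*6 - 6)/U + 1 = (-4*6 - 6)/135 + 1 = (-24 - 6)/135 + 1 = (1/135)*(-30) + 1 = -2/9 + 1 = 7/9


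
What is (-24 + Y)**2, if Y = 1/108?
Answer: 6713281/11664 ≈ 575.56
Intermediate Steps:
Y = 1/108 ≈ 0.0092593
(-24 + Y)**2 = (-24 + 1/108)**2 = (-2591/108)**2 = 6713281/11664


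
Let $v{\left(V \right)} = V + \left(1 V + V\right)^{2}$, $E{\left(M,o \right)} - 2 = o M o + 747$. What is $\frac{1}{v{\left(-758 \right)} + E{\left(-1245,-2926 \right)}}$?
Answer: $- \frac{1}{10656739373} \approx -9.3837 \cdot 10^{-11}$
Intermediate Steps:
$E{\left(M,o \right)} = 749 + M o^{2}$ ($E{\left(M,o \right)} = 2 + \left(o M o + 747\right) = 2 + \left(M o o + 747\right) = 2 + \left(M o^{2} + 747\right) = 2 + \left(747 + M o^{2}\right) = 749 + M o^{2}$)
$v{\left(V \right)} = V + 4 V^{2}$ ($v{\left(V \right)} = V + \left(V + V\right)^{2} = V + \left(2 V\right)^{2} = V + 4 V^{2}$)
$\frac{1}{v{\left(-758 \right)} + E{\left(-1245,-2926 \right)}} = \frac{1}{- 758 \left(1 + 4 \left(-758\right)\right) + \left(749 - 1245 \left(-2926\right)^{2}\right)} = \frac{1}{- 758 \left(1 - 3032\right) + \left(749 - 10659037620\right)} = \frac{1}{\left(-758\right) \left(-3031\right) + \left(749 - 10659037620\right)} = \frac{1}{2297498 - 10659036871} = \frac{1}{-10656739373} = - \frac{1}{10656739373}$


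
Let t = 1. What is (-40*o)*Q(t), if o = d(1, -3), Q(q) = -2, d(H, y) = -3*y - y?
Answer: 960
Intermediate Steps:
d(H, y) = -4*y
o = 12 (o = -4*(-3) = 12)
(-40*o)*Q(t) = -40*12*(-2) = -480*(-2) = 960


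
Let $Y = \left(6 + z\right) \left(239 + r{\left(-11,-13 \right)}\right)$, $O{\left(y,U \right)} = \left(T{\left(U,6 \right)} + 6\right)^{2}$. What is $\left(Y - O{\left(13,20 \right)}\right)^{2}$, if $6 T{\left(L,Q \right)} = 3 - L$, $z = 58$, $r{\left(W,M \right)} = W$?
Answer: $\frac{275573552401}{1296} \approx 2.1263 \cdot 10^{8}$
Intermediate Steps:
$T{\left(L,Q \right)} = \frac{1}{2} - \frac{L}{6}$ ($T{\left(L,Q \right)} = \frac{3 - L}{6} = \frac{1}{2} - \frac{L}{6}$)
$O{\left(y,U \right)} = \left(\frac{13}{2} - \frac{U}{6}\right)^{2}$ ($O{\left(y,U \right)} = \left(\left(\frac{1}{2} - \frac{U}{6}\right) + 6\right)^{2} = \left(\frac{13}{2} - \frac{U}{6}\right)^{2}$)
$Y = 14592$ ($Y = \left(6 + 58\right) \left(239 - 11\right) = 64 \cdot 228 = 14592$)
$\left(Y - O{\left(13,20 \right)}\right)^{2} = \left(14592 - \frac{\left(-39 + 20\right)^{2}}{36}\right)^{2} = \left(14592 - \frac{\left(-19\right)^{2}}{36}\right)^{2} = \left(14592 - \frac{1}{36} \cdot 361\right)^{2} = \left(14592 - \frac{361}{36}\right)^{2} = \left(\frac{524951}{36}\right)^{2} = \frac{275573552401}{1296}$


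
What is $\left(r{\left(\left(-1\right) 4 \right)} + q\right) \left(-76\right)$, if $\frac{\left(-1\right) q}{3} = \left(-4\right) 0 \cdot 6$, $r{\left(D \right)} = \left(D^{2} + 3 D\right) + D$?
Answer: $0$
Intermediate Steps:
$r{\left(D \right)} = D^{2} + 4 D$
$q = 0$ ($q = - 3 \left(-4\right) 0 \cdot 6 = - 3 \cdot 0 \cdot 6 = \left(-3\right) 0 = 0$)
$\left(r{\left(\left(-1\right) 4 \right)} + q\right) \left(-76\right) = \left(\left(-1\right) 4 \left(4 - 4\right) + 0\right) \left(-76\right) = \left(- 4 \left(4 - 4\right) + 0\right) \left(-76\right) = \left(\left(-4\right) 0 + 0\right) \left(-76\right) = \left(0 + 0\right) \left(-76\right) = 0 \left(-76\right) = 0$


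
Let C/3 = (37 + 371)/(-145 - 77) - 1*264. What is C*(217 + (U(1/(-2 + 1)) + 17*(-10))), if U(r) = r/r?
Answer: -1416384/37 ≈ -38281.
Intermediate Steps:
C = -29508/37 (C = 3*((37 + 371)/(-145 - 77) - 1*264) = 3*(408/(-222) - 264) = 3*(408*(-1/222) - 264) = 3*(-68/37 - 264) = 3*(-9836/37) = -29508/37 ≈ -797.51)
U(r) = 1
C*(217 + (U(1/(-2 + 1)) + 17*(-10))) = -29508*(217 + (1 + 17*(-10)))/37 = -29508*(217 + (1 - 170))/37 = -29508*(217 - 169)/37 = -29508/37*48 = -1416384/37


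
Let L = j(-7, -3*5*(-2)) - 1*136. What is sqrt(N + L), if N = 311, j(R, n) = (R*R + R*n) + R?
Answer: sqrt(7) ≈ 2.6458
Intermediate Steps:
j(R, n) = R + R**2 + R*n (j(R, n) = (R**2 + R*n) + R = R + R**2 + R*n)
L = -304 (L = -7*(1 - 7 - 3*5*(-2)) - 1*136 = -7*(1 - 7 - 15*(-2)) - 136 = -7*(1 - 7 + 30) - 136 = -7*24 - 136 = -168 - 136 = -304)
sqrt(N + L) = sqrt(311 - 304) = sqrt(7)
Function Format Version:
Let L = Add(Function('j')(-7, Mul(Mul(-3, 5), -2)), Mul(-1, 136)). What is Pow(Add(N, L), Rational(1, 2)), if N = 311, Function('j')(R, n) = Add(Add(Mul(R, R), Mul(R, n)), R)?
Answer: Pow(7, Rational(1, 2)) ≈ 2.6458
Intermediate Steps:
Function('j')(R, n) = Add(R, Pow(R, 2), Mul(R, n)) (Function('j')(R, n) = Add(Add(Pow(R, 2), Mul(R, n)), R) = Add(R, Pow(R, 2), Mul(R, n)))
L = -304 (L = Add(Mul(-7, Add(1, -7, Mul(Mul(-3, 5), -2))), Mul(-1, 136)) = Add(Mul(-7, Add(1, -7, Mul(-15, -2))), -136) = Add(Mul(-7, Add(1, -7, 30)), -136) = Add(Mul(-7, 24), -136) = Add(-168, -136) = -304)
Pow(Add(N, L), Rational(1, 2)) = Pow(Add(311, -304), Rational(1, 2)) = Pow(7, Rational(1, 2))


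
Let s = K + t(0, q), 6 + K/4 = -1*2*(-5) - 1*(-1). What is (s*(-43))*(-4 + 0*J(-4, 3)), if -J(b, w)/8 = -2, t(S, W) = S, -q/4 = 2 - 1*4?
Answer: 3440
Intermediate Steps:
q = 8 (q = -4*(2 - 1*4) = -4*(2 - 4) = -4*(-2) = 8)
J(b, w) = 16 (J(b, w) = -8*(-2) = 16)
K = 20 (K = -24 + 4*(-1*2*(-5) - 1*(-1)) = -24 + 4*(-2*(-5) + 1) = -24 + 4*(10 + 1) = -24 + 4*11 = -24 + 44 = 20)
s = 20 (s = 20 + 0 = 20)
(s*(-43))*(-4 + 0*J(-4, 3)) = (20*(-43))*(-4 + 0*16) = -860*(-4 + 0) = -860*(-4) = 3440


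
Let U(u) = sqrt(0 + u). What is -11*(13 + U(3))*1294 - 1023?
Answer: -186065 - 14234*sqrt(3) ≈ -2.1072e+5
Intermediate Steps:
U(u) = sqrt(u)
-11*(13 + U(3))*1294 - 1023 = -11*(13 + sqrt(3))*1294 - 1023 = (-143 - 11*sqrt(3))*1294 - 1023 = (-185042 - 14234*sqrt(3)) - 1023 = -186065 - 14234*sqrt(3)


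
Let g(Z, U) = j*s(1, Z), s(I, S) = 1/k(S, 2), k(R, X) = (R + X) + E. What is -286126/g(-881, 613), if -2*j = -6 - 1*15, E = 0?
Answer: 167669836/7 ≈ 2.3953e+7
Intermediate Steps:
k(R, X) = R + X (k(R, X) = (R + X) + 0 = R + X)
s(I, S) = 1/(2 + S) (s(I, S) = 1/(S + 2) = 1/(2 + S))
j = 21/2 (j = -(-6 - 1*15)/2 = -(-6 - 15)/2 = -½*(-21) = 21/2 ≈ 10.500)
g(Z, U) = 21/(2*(2 + Z))
-286126/g(-881, 613) = -286126/(21/(2*(2 - 881))) = -286126/((21/2)/(-879)) = -286126/((21/2)*(-1/879)) = -286126/(-7/586) = -286126*(-586/7) = 167669836/7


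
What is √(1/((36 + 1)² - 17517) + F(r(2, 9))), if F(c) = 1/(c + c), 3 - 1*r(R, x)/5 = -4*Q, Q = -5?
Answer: I*√2799720055/686290 ≈ 0.077099*I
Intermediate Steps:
r(R, x) = -85 (r(R, x) = 15 - (-20)*(-5) = 15 - 5*20 = 15 - 100 = -85)
F(c) = 1/(2*c)
√(1/((36 + 1)² - 17517) + F(r(2, 9))) = √(1/((36 + 1)² - 17517) + (½)/(-85)) = √(1/(37² - 17517) + (½)*(-1/85)) = √(1/(1369 - 17517) - 1/170) = √(1/(-16148) - 1/170) = √(-1/16148 - 1/170) = √(-8159/1372580) = I*√2799720055/686290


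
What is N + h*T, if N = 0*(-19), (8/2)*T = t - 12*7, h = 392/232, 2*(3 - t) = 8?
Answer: -4165/116 ≈ -35.905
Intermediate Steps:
t = -1 (t = 3 - 1/2*8 = 3 - 4 = -1)
h = 49/29 (h = 392*(1/232) = 49/29 ≈ 1.6897)
T = -85/4 (T = (-1 - 12*7)/4 = (-1 - 84)/4 = (1/4)*(-85) = -85/4 ≈ -21.250)
N = 0
N + h*T = 0 + (49/29)*(-85/4) = 0 - 4165/116 = -4165/116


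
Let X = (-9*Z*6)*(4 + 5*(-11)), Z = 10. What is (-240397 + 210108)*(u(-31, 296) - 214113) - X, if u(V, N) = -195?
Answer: 6491147472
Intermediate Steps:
X = 27540 (X = (-9*10*6)*(4 + 5*(-11)) = (-90*6)*(4 - 55) = -540*(-51) = 27540)
(-240397 + 210108)*(u(-31, 296) - 214113) - X = (-240397 + 210108)*(-195 - 214113) - 1*27540 = -30289*(-214308) - 27540 = 6491175012 - 27540 = 6491147472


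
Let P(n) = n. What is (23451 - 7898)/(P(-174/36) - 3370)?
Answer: -93318/20249 ≈ -4.6085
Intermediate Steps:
(23451 - 7898)/(P(-174/36) - 3370) = (23451 - 7898)/(-174/36 - 3370) = 15553/(-174*1/36 - 3370) = 15553/(-29/6 - 3370) = 15553/(-20249/6) = 15553*(-6/20249) = -93318/20249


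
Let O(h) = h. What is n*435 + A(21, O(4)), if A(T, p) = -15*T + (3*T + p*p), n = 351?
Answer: 152449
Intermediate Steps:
A(T, p) = p² - 12*T (A(T, p) = -15*T + (3*T + p²) = -15*T + (p² + 3*T) = p² - 12*T)
n*435 + A(21, O(4)) = 351*435 + (4² - 12*21) = 152685 + (16 - 252) = 152685 - 236 = 152449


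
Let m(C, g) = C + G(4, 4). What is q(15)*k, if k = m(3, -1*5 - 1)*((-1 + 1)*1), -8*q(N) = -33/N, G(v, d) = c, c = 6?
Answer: 0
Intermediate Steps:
G(v, d) = 6
m(C, g) = 6 + C (m(C, g) = C + 6 = 6 + C)
q(N) = 33/(8*N) (q(N) = -(-33)/(8*N) = 33/(8*N))
k = 0 (k = (6 + 3)*((-1 + 1)*1) = 9*(0*1) = 9*0 = 0)
q(15)*k = ((33/8)/15)*0 = ((33/8)*(1/15))*0 = (11/40)*0 = 0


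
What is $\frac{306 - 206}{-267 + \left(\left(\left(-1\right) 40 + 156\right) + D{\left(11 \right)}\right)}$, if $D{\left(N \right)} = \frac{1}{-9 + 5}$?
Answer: $- \frac{80}{121} \approx -0.66116$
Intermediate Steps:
$D{\left(N \right)} = - \frac{1}{4}$ ($D{\left(N \right)} = \frac{1}{-4} = - \frac{1}{4}$)
$\frac{306 - 206}{-267 + \left(\left(\left(-1\right) 40 + 156\right) + D{\left(11 \right)}\right)} = \frac{306 - 206}{-267 + \left(\left(\left(-1\right) 40 + 156\right) - \frac{1}{4}\right)} = \frac{100}{-267 + \left(\left(-40 + 156\right) - \frac{1}{4}\right)} = \frac{100}{-267 + \left(116 - \frac{1}{4}\right)} = \frac{100}{-267 + \frac{463}{4}} = \frac{100}{- \frac{605}{4}} = 100 \left(- \frac{4}{605}\right) = - \frac{80}{121}$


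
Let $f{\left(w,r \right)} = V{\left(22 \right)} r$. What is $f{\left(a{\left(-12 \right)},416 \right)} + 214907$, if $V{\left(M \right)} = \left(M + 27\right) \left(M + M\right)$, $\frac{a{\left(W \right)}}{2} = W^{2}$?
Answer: $1111803$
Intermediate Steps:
$a{\left(W \right)} = 2 W^{2}$
$V{\left(M \right)} = 2 M \left(27 + M\right)$ ($V{\left(M \right)} = \left(27 + M\right) 2 M = 2 M \left(27 + M\right)$)
$f{\left(w,r \right)} = 2156 r$ ($f{\left(w,r \right)} = 2 \cdot 22 \left(27 + 22\right) r = 2 \cdot 22 \cdot 49 r = 2156 r$)
$f{\left(a{\left(-12 \right)},416 \right)} + 214907 = 2156 \cdot 416 + 214907 = 896896 + 214907 = 1111803$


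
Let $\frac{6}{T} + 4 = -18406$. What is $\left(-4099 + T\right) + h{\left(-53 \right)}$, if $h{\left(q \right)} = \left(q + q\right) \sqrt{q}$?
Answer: $- \frac{37731298}{9205} - 106 i \sqrt{53} \approx -4099.0 - 771.69 i$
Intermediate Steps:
$T = - \frac{3}{9205}$ ($T = \frac{6}{-4 - 18406} = \frac{6}{-18410} = 6 \left(- \frac{1}{18410}\right) = - \frac{3}{9205} \approx -0.00032591$)
$h{\left(q \right)} = 2 q^{\frac{3}{2}}$ ($h{\left(q \right)} = 2 q \sqrt{q} = 2 q^{\frac{3}{2}}$)
$\left(-4099 + T\right) + h{\left(-53 \right)} = \left(-4099 - \frac{3}{9205}\right) + 2 \left(-53\right)^{\frac{3}{2}} = - \frac{37731298}{9205} + 2 \left(- 53 i \sqrt{53}\right) = - \frac{37731298}{9205} - 106 i \sqrt{53}$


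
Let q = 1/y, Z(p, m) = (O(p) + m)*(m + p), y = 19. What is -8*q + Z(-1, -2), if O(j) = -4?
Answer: 334/19 ≈ 17.579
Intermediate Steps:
Z(p, m) = (-4 + m)*(m + p)
q = 1/19 ≈ 0.052632
-8*q + Z(-1, -2) = -8*1/19 + ((-2)² - 4*(-2) - 4*(-1) - 2*(-1)) = -8/19 + (4 + 8 + 4 + 2) = -8/19 + 18 = 334/19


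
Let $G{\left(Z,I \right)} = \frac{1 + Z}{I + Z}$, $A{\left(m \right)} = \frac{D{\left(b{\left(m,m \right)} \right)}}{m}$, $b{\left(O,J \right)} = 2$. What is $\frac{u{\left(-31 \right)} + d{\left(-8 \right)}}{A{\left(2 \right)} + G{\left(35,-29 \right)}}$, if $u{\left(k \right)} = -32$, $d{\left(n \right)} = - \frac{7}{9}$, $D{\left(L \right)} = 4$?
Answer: $- \frac{295}{72} \approx -4.0972$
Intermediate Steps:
$A{\left(m \right)} = \frac{4}{m}$
$d{\left(n \right)} = - \frac{7}{9}$ ($d{\left(n \right)} = \left(-7\right) \frac{1}{9} = - \frac{7}{9}$)
$G{\left(Z,I \right)} = \frac{1 + Z}{I + Z}$
$\frac{u{\left(-31 \right)} + d{\left(-8 \right)}}{A{\left(2 \right)} + G{\left(35,-29 \right)}} = \frac{-32 - \frac{7}{9}}{\frac{4}{2} + \frac{1 + 35}{-29 + 35}} = - \frac{295}{9 \left(4 \cdot \frac{1}{2} + \frac{1}{6} \cdot 36\right)} = - \frac{295}{9 \left(2 + \frac{1}{6} \cdot 36\right)} = - \frac{295}{9 \left(2 + 6\right)} = - \frac{295}{9 \cdot 8} = \left(- \frac{295}{9}\right) \frac{1}{8} = - \frac{295}{72}$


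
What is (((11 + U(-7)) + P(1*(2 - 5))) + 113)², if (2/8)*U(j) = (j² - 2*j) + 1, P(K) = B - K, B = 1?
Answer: 147456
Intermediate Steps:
P(K) = 1 - K
U(j) = 4 - 8*j + 4*j² (U(j) = 4*((j² - 2*j) + 1) = 4*(1 + j² - 2*j) = 4 - 8*j + 4*j²)
(((11 + U(-7)) + P(1*(2 - 5))) + 113)² = (((11 + (4 - 8*(-7) + 4*(-7)²)) + (1 - (2 - 5))) + 113)² = (((11 + (4 + 56 + 4*49)) + (1 - (-3))) + 113)² = (((11 + (4 + 56 + 196)) + (1 - 1*(-3))) + 113)² = (((11 + 256) + (1 + 3)) + 113)² = ((267 + 4) + 113)² = (271 + 113)² = 384² = 147456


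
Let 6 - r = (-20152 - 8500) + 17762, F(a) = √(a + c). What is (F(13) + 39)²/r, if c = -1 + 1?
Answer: (39 + √13)²/10896 ≈ 0.16660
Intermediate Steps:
c = 0
F(a) = √a (F(a) = √(a + 0) = √a)
r = 10896 (r = 6 - ((-20152 - 8500) + 17762) = 6 - (-28652 + 17762) = 6 - 1*(-10890) = 6 + 10890 = 10896)
(F(13) + 39)²/r = (√13 + 39)²/10896 = (39 + √13)²*(1/10896) = (39 + √13)²/10896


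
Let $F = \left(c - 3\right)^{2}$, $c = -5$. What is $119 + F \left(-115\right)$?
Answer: $-7241$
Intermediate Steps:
$F = 64$ ($F = \left(-5 - 3\right)^{2} = \left(-8\right)^{2} = 64$)
$119 + F \left(-115\right) = 119 + 64 \left(-115\right) = 119 - 7360 = -7241$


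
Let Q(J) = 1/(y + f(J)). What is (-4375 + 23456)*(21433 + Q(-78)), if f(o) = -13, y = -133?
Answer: 59708589577/146 ≈ 4.0896e+8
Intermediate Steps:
Q(J) = -1/146 (Q(J) = 1/(-133 - 13) = 1/(-146) = -1/146)
(-4375 + 23456)*(21433 + Q(-78)) = (-4375 + 23456)*(21433 - 1/146) = 19081*(3129217/146) = 59708589577/146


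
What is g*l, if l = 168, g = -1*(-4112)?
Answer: 690816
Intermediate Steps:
g = 4112
g*l = 4112*168 = 690816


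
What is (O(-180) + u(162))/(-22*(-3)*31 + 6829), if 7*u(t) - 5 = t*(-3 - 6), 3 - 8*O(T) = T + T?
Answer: -9083/497000 ≈ -0.018276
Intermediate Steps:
O(T) = 3/8 - T/4 (O(T) = 3/8 - (T + T)/8 = 3/8 - T/4)
u(t) = 5/7 - 9*t/7 (u(t) = 5/7 + (t*(-3 - 6))/7 = 5/7 + (t*(-9))/7 = 5/7 + (-9*t)/7 = 5/7 - 9*t/7)
(O(-180) + u(162))/(-22*(-3)*31 + 6829) = ((3/8 - 1/4*(-180)) + (5/7 - 9/7*162))/(-22*(-3)*31 + 6829) = ((3/8 + 45) + (5/7 - 1458/7))/(66*31 + 6829) = (363/8 - 1453/7)/(2046 + 6829) = -9083/56/8875 = -9083/56*1/8875 = -9083/497000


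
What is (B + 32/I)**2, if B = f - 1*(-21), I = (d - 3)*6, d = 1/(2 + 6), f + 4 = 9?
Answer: 2775556/4761 ≈ 582.98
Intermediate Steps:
f = 5 (f = -4 + 9 = 5)
d = 1/8 ≈ 0.12500
I = -69/4 (I = (1/8 - 3)*6 = -23/8*6 = -69/4 ≈ -17.250)
B = 26 (B = 5 - 1*(-21) = 5 + 21 = 26)
(B + 32/I)**2 = (26 + 32/(-69/4))**2 = (26 + 32*(-4/69))**2 = (26 - 128/69)**2 = (1666/69)**2 = 2775556/4761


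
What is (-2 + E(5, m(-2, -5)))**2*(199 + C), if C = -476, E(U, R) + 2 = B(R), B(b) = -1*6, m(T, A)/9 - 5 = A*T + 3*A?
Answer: -27700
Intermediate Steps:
m(T, A) = 45 + 27*A + 9*A*T (m(T, A) = 45 + 9*(A*T + 3*A) = 45 + 9*(3*A + A*T) = 45 + (27*A + 9*A*T) = 45 + 27*A + 9*A*T)
B(b) = -6
E(U, R) = -8 (E(U, R) = -2 - 6 = -8)
(-2 + E(5, m(-2, -5)))**2*(199 + C) = (-2 - 8)**2*(199 - 476) = (-10)**2*(-277) = 100*(-277) = -27700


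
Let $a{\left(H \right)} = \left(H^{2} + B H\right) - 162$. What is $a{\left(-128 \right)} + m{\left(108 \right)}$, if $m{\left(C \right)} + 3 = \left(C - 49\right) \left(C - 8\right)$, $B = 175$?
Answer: $-281$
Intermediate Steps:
$m{\left(C \right)} = -3 + \left(-49 + C\right) \left(-8 + C\right)$ ($m{\left(C \right)} = -3 + \left(C - 49\right) \left(C - 8\right) = -3 + \left(-49 + C\right) \left(-8 + C\right)$)
$a{\left(H \right)} = -162 + H^{2} + 175 H$ ($a{\left(H \right)} = \left(H^{2} + 175 H\right) - 162 = -162 + H^{2} + 175 H$)
$a{\left(-128 \right)} + m{\left(108 \right)} = \left(-162 + \left(-128\right)^{2} + 175 \left(-128\right)\right) + \left(389 + 108^{2} - 6156\right) = \left(-162 + 16384 - 22400\right) + \left(389 + 11664 - 6156\right) = -6178 + 5897 = -281$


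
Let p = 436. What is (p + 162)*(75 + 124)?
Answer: 119002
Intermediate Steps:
(p + 162)*(75 + 124) = (436 + 162)*(75 + 124) = 598*199 = 119002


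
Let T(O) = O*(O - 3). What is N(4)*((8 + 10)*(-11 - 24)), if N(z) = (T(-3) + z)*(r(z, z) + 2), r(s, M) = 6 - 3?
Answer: -69300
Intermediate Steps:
r(s, M) = 3
T(O) = O*(-3 + O)
N(z) = 90 + 5*z (N(z) = (-3*(-3 - 3) + z)*(3 + 2) = (-3*(-6) + z)*5 = (18 + z)*5 = 90 + 5*z)
N(4)*((8 + 10)*(-11 - 24)) = (90 + 5*4)*((8 + 10)*(-11 - 24)) = (90 + 20)*(18*(-35)) = 110*(-630) = -69300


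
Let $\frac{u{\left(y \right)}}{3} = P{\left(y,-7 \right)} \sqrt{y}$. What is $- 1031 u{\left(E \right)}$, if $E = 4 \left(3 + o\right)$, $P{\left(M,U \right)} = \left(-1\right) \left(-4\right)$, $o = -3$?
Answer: $0$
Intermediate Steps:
$P{\left(M,U \right)} = 4$
$E = 0$ ($E = 4 \left(3 - 3\right) = 4 \cdot 0 = 0$)
$u{\left(y \right)} = 12 \sqrt{y}$ ($u{\left(y \right)} = 3 \cdot 4 \sqrt{y} = 12 \sqrt{y}$)
$- 1031 u{\left(E \right)} = - 1031 \cdot 12 \sqrt{0} = - 1031 \cdot 12 \cdot 0 = \left(-1031\right) 0 = 0$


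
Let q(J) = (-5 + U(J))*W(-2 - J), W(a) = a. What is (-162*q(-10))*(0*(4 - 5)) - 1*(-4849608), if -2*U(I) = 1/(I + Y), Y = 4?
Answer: 4849608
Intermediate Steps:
U(I) = -1/(2*(4 + I)) (U(I) = -1/(2*(I + 4)) = -1/(2*(4 + I)))
q(J) = (-5 - 1/(8 + 2*J))*(-2 - J)
(-162*q(-10))*(0*(4 - 5)) - 1*(-4849608) = (-81*(2 - 10)*(41 + 10*(-10))/(4 - 10))*(0*(4 - 5)) - 1*(-4849608) = (-81*(-8)*(41 - 100)/(-6))*(0*(-1)) + 4849608 = -81*(-1)*(-8)*(-59)/6*0 + 4849608 = -162*(-118/3)*0 + 4849608 = 6372*0 + 4849608 = 0 + 4849608 = 4849608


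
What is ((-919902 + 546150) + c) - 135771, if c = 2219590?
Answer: 1710067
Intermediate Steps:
((-919902 + 546150) + c) - 135771 = ((-919902 + 546150) + 2219590) - 135771 = (-373752 + 2219590) - 135771 = 1845838 - 135771 = 1710067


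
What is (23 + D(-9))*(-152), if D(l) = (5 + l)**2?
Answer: -5928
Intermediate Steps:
(23 + D(-9))*(-152) = (23 + (5 - 9)**2)*(-152) = (23 + (-4)**2)*(-152) = (23 + 16)*(-152) = 39*(-152) = -5928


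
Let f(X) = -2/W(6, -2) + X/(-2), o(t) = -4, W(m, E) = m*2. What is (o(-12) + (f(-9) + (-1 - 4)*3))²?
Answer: 1936/9 ≈ 215.11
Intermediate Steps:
W(m, E) = 2*m
f(X) = -⅙ - X/2 (f(X) = -2/(2*6) + X/(-2) = -2/12 + X*(-½) = -2*1/12 - X/2 = -⅙ - X/2)
(o(-12) + (f(-9) + (-1 - 4)*3))² = (-4 + ((-⅙ - ½*(-9)) + (-1 - 4)*3))² = (-4 + ((-⅙ + 9/2) - 5*3))² = (-4 + (13/3 - 15))² = (-4 - 32/3)² = (-44/3)² = 1936/9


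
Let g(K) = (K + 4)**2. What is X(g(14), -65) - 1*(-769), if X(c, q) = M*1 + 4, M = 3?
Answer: 776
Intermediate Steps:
g(K) = (4 + K)**2
X(c, q) = 7 (X(c, q) = 3*1 + 4 = 3 + 4 = 7)
X(g(14), -65) - 1*(-769) = 7 - 1*(-769) = 7 + 769 = 776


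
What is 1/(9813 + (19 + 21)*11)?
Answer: 1/10253 ≈ 9.7532e-5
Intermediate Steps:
1/(9813 + (19 + 21)*11) = 1/(9813 + 40*11) = 1/(9813 + 440) = 1/10253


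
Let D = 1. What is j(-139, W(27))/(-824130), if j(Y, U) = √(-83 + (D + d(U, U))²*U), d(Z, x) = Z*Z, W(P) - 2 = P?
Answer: -√20559873/824130 ≈ -0.0055019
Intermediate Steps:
W(P) = 2 + P
d(Z, x) = Z²
j(Y, U) = √(-83 + U*(1 + U²)²) (j(Y, U) = √(-83 + (1 + U²)²*U) = √(-83 + U*(1 + U²)²))
j(-139, W(27))/(-824130) = √(-83 + (2 + 27)*(1 + (2 + 27)²)²)/(-824130) = √(-83 + 29*(1 + 29²)²)*(-1/824130) = √(-83 + 29*(1 + 841)²)*(-1/824130) = √(-83 + 29*842²)*(-1/824130) = √(-83 + 29*708964)*(-1/824130) = √(-83 + 20559956)*(-1/824130) = √20559873*(-1/824130) = -√20559873/824130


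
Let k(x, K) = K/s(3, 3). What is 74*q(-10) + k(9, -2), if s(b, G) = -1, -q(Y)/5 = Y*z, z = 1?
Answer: 3702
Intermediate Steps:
q(Y) = -5*Y
k(x, K) = -K (k(x, K) = K/(-1) = K*(-1) = -K)
74*q(-10) + k(9, -2) = 74*(-5*(-10)) - 1*(-2) = 74*50 + 2 = 3700 + 2 = 3702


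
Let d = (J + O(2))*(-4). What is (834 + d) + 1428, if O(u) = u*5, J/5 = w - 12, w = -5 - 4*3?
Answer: 2802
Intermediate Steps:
w = -17 (w = -5 - 12 = -17)
J = -145 (J = 5*(-17 - 12) = 5*(-29) = -145)
O(u) = 5*u
d = 540 (d = (-145 + 5*2)*(-4) = (-145 + 10)*(-4) = -135*(-4) = 540)
(834 + d) + 1428 = (834 + 540) + 1428 = 1374 + 1428 = 2802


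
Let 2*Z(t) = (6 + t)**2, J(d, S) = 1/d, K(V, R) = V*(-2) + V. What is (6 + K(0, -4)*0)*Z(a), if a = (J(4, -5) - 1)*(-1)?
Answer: 2187/16 ≈ 136.69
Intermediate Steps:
K(V, R) = -V (K(V, R) = -2*V + V = -V)
a = 3/4 (a = (1/4 - 1)*(-1) = -3/4*(-1) = 3/4 ≈ 0.75000)
Z(t) = (6 + t)**2/2
(6 + K(0, -4)*0)*Z(a) = (6 - 1*0*0)*((6 + 3/4)**2/2) = (6 + 0*0)*((27/4)**2/2) = (6 + 0)*((1/2)*(729/16)) = 6*(729/32) = 2187/16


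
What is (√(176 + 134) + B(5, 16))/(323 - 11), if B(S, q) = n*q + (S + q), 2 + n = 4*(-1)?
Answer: -25/104 + √310/312 ≈ -0.18395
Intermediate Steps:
n = -6 (n = -2 + 4*(-1) = -2 - 4 = -6)
B(S, q) = S - 5*q (B(S, q) = -6*q + (S + q) = S - 5*q)
(√(176 + 134) + B(5, 16))/(323 - 11) = (√(176 + 134) + (5 - 5*16))/(323 - 11) = (√310 + (5 - 80))/312 = (√310 - 75)*(1/312) = (-75 + √310)*(1/312) = -25/104 + √310/312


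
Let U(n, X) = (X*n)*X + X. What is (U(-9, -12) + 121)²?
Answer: 1408969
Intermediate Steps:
U(n, X) = X + n*X² (U(n, X) = n*X² + X = X + n*X²)
(U(-9, -12) + 121)² = (-12*(1 - 12*(-9)) + 121)² = (-12*(1 + 108) + 121)² = (-12*109 + 121)² = (-1308 + 121)² = (-1187)² = 1408969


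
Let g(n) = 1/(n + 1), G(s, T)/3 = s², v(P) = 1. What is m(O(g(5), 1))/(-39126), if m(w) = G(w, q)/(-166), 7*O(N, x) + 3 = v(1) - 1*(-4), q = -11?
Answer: 1/26520907 ≈ 3.7706e-8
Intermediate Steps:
G(s, T) = 3*s²
g(n) = 1/(1 + n)
O(N, x) = 2/7 (O(N, x) = -3/7 + (1 - 1*(-4))/7 = -3/7 + (1 + 4)/7 = -3/7 + (⅐)*5 = -3/7 + 5/7 = 2/7)
m(w) = -3*w²/166 (m(w) = (3*w²)/(-166) = (3*w²)*(-1/166) = -3*w²/166)
m(O(g(5), 1))/(-39126) = -3*(2/7)²/166/(-39126) = -3/166*4/49*(-1/39126) = -6/4067*(-1/39126) = 1/26520907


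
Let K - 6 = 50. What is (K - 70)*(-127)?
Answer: 1778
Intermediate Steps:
K = 56 (K = 6 + 50 = 56)
(K - 70)*(-127) = (56 - 70)*(-127) = -14*(-127) = 1778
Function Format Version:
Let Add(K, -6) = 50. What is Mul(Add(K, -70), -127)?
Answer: 1778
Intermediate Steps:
K = 56 (K = Add(6, 50) = 56)
Mul(Add(K, -70), -127) = Mul(Add(56, -70), -127) = Mul(-14, -127) = 1778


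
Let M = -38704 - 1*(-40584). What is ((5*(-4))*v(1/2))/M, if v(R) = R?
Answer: -1/188 ≈ -0.0053191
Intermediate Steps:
M = 1880 (M = -38704 + 40584 = 1880)
((5*(-4))*v(1/2))/M = ((5*(-4))/2)/1880 = -20*½*(1/1880) = -10*1/1880 = -1/188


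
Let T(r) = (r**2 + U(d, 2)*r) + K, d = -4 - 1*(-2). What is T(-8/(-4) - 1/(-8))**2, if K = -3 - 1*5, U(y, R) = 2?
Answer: 2401/4096 ≈ 0.58618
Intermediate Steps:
d = -2 (d = -4 + 2 = -2)
K = -8 (K = -3 - 5 = -8)
T(r) = -8 + r**2 + 2*r (T(r) = (r**2 + 2*r) - 8 = -8 + r**2 + 2*r)
T(-8/(-4) - 1/(-8))**2 = (-8 + (-8/(-4) - 1/(-8))**2 + 2*(-8/(-4) - 1/(-8)))**2 = (-8 + (-8*(-1/4) - 1*(-1/8))**2 + 2*(-8*(-1/4) - 1*(-1/8)))**2 = (-8 + (2 + 1/8)**2 + 2*(2 + 1/8))**2 = (-8 + (17/8)**2 + 2*(17/8))**2 = (-8 + 289/64 + 17/4)**2 = (49/64)**2 = 2401/4096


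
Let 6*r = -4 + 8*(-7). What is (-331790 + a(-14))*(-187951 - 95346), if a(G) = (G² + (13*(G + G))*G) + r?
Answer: 92498736876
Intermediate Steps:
r = -10 (r = (-4 + 8*(-7))/6 = (-4 - 56)/6 = (⅙)*(-60) = -10)
a(G) = -10 + 27*G² (a(G) = (G² + (13*(G + G))*G) - 10 = (G² + (13*(2*G))*G) - 10 = (G² + (26*G)*G) - 10 = (G² + 26*G²) - 10 = 27*G² - 10 = -10 + 27*G²)
(-331790 + a(-14))*(-187951 - 95346) = (-331790 + (-10 + 27*(-14)²))*(-187951 - 95346) = (-331790 + (-10 + 27*196))*(-283297) = (-331790 + (-10 + 5292))*(-283297) = (-331790 + 5282)*(-283297) = -326508*(-283297) = 92498736876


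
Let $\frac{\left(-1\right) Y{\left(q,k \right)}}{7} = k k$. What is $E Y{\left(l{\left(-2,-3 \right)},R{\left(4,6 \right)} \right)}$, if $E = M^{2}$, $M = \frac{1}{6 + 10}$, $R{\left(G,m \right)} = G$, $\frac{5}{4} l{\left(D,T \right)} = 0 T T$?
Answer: $- \frac{7}{16} \approx -0.4375$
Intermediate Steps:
$l{\left(D,T \right)} = 0$ ($l{\left(D,T \right)} = \frac{4 \cdot 0 T T}{5} = \frac{4 \cdot 0 T}{5} = \frac{4}{5} \cdot 0 = 0$)
$M = \frac{1}{16} \approx 0.0625$
$Y{\left(q,k \right)} = - 7 k^{2}$ ($Y{\left(q,k \right)} = - 7 k k = - 7 k^{2}$)
$E = \frac{1}{256}$ ($E = \left(\frac{1}{16}\right)^{2} = \frac{1}{256} \approx 0.0039063$)
$E Y{\left(l{\left(-2,-3 \right)},R{\left(4,6 \right)} \right)} = \frac{\left(-7\right) 4^{2}}{256} = \frac{\left(-7\right) 16}{256} = \frac{1}{256} \left(-112\right) = - \frac{7}{16}$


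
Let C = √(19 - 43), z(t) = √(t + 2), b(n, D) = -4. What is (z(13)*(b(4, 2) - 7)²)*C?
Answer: 726*I*√10 ≈ 2295.8*I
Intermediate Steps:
z(t) = √(2 + t)
C = 2*I*√6 (C = √(-24) = 2*I*√6 ≈ 4.899*I)
(z(13)*(b(4, 2) - 7)²)*C = (√(2 + 13)*(-4 - 7)²)*(2*I*√6) = (√15*(-11)²)*(2*I*√6) = (√15*121)*(2*I*√6) = (121*√15)*(2*I*√6) = 726*I*√10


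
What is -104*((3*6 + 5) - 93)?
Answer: 7280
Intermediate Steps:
-104*((3*6 + 5) - 93) = -104*((18 + 5) - 93) = -104*(23 - 93) = -104*(-70) = 7280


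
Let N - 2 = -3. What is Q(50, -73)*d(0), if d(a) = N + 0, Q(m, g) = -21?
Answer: 21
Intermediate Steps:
N = -1 (N = 2 - 3 = -1)
d(a) = -1 (d(a) = -1 + 0 = -1)
Q(50, -73)*d(0) = -21*(-1) = 21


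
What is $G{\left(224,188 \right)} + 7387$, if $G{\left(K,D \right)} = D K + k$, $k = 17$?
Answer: $49516$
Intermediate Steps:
$G{\left(K,D \right)} = 17 + D K$ ($G{\left(K,D \right)} = D K + 17 = 17 + D K$)
$G{\left(224,188 \right)} + 7387 = \left(17 + 188 \cdot 224\right) + 7387 = \left(17 + 42112\right) + 7387 = 42129 + 7387 = 49516$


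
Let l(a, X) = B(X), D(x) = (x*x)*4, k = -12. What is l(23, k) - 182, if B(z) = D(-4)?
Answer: -118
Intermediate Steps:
D(x) = 4*x² (D(x) = x²*4 = 4*x²)
B(z) = 64 (B(z) = 4*(-4)² = 4*16 = 64)
l(a, X) = 64
l(23, k) - 182 = 64 - 182 = -118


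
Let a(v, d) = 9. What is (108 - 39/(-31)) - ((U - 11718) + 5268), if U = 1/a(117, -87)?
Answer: 1830002/279 ≈ 6559.1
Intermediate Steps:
U = ⅑ (U = 1/9 = ⅑ ≈ 0.11111)
(108 - 39/(-31)) - ((U - 11718) + 5268) = (108 - 39/(-31)) - ((⅑ - 11718) + 5268) = (108 - 39*(-1/31)) - (-105461/9 + 5268) = (108 + 39/31) - 1*(-58049/9) = 3387/31 + 58049/9 = 1830002/279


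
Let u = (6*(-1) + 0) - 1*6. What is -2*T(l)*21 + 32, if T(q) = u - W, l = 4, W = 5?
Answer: 746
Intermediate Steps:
u = -12 (u = (-6 + 0) - 6 = -6 - 6 = -12)
T(q) = -17 (T(q) = -12 - 1*5 = -12 - 5 = -17)
-2*T(l)*21 + 32 = -2*(-17)*21 + 32 = 34*21 + 32 = 714 + 32 = 746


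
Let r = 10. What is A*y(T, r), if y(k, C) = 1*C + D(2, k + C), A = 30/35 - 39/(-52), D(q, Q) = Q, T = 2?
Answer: 495/14 ≈ 35.357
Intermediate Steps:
A = 45/28 (A = 30*(1/35) - 39*(-1/52) = 6/7 + ¾ = 45/28 ≈ 1.6071)
y(k, C) = k + 2*C (y(k, C) = 1*C + (k + C) = C + (C + k) = k + 2*C)
A*y(T, r) = 45*(2 + 2*10)/28 = 45*(2 + 20)/28 = (45/28)*22 = 495/14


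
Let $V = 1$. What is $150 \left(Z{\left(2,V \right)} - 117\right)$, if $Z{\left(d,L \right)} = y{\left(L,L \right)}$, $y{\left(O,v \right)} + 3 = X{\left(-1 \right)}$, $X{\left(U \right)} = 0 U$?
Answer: $-18000$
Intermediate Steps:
$X{\left(U \right)} = 0$
$y{\left(O,v \right)} = -3$ ($y{\left(O,v \right)} = -3 + 0 = -3$)
$Z{\left(d,L \right)} = -3$
$150 \left(Z{\left(2,V \right)} - 117\right) = 150 \left(-3 - 117\right) = 150 \left(-120\right) = -18000$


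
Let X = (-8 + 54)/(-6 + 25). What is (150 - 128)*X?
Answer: 1012/19 ≈ 53.263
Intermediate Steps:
X = 46/19 ≈ 2.4211
(150 - 128)*X = (150 - 128)*(46/19) = 22*(46/19) = 1012/19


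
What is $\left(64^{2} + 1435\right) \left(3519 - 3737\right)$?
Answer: $-1205758$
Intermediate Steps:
$\left(64^{2} + 1435\right) \left(3519 - 3737\right) = \left(4096 + 1435\right) \left(-218\right) = 5531 \left(-218\right) = -1205758$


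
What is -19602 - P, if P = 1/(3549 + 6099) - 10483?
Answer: -87980113/9648 ≈ -9119.0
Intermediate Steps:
P = -101139983/9648 (P = 1/9648 - 10483 = -101139983/9648 ≈ -10483.)
-19602 - P = -19602 - 1*(-101139983/9648) = -19602 + 101139983/9648 = -87980113/9648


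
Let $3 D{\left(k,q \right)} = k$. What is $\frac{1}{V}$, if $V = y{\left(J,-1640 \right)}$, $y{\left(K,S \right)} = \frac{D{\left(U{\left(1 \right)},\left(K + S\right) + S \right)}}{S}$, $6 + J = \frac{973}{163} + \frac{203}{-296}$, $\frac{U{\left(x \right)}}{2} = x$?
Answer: $-2460$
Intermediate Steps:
$U{\left(x \right)} = 2 x$
$D{\left(k,q \right)} = \frac{k}{3}$
$J = - \frac{34569}{48248}$ ($J = -6 + \left(\frac{973}{163} + \frac{203}{-296}\right) = -6 + \left(973 \cdot \frac{1}{163} + 203 \left(- \frac{1}{296}\right)\right) = -6 + \left(\frac{973}{163} - \frac{203}{296}\right) = -6 + \frac{254919}{48248} = - \frac{34569}{48248} \approx -0.71649$)
$y{\left(K,S \right)} = \frac{2}{3 S}$ ($y{\left(K,S \right)} = \frac{\frac{1}{3} \cdot 2 \cdot 1}{S} = \frac{\frac{1}{3} \cdot 2}{S} = \frac{2}{3 S}$)
$V = - \frac{1}{2460}$ ($V = \frac{2}{3 \left(-1640\right)} = \frac{2}{3} \left(- \frac{1}{1640}\right) = - \frac{1}{2460} \approx -0.0004065$)
$\frac{1}{V} = \frac{1}{- \frac{1}{2460}} = -2460$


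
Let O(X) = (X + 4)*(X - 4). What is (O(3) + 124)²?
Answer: 13689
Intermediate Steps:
O(X) = (-4 + X)*(4 + X) (O(X) = (4 + X)*(-4 + X) = (-4 + X)*(4 + X))
(O(3) + 124)² = ((-16 + 3²) + 124)² = ((-16 + 9) + 124)² = (-7 + 124)² = 117² = 13689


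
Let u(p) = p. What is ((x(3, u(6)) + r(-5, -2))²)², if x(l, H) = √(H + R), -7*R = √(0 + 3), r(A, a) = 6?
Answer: (42 + √7*√(42 - √3))⁴/2401 ≈ 4975.0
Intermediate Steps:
R = -√3/7 (R = -√(0 + 3)/7 = -√3/7 ≈ -0.24744)
x(l, H) = √(H - √3/7)
((x(3, u(6)) + r(-5, -2))²)² = ((√(-7*√3 + 49*6)/7 + 6)²)² = ((√(-7*√3 + 294)/7 + 6)²)² = ((√(294 - 7*√3)/7 + 6)²)² = ((6 + √(294 - 7*√3)/7)²)² = (6 + √(294 - 7*√3)/7)⁴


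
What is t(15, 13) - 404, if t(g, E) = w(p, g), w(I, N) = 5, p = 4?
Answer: -399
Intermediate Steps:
t(g, E) = 5
t(15, 13) - 404 = 5 - 404 = -399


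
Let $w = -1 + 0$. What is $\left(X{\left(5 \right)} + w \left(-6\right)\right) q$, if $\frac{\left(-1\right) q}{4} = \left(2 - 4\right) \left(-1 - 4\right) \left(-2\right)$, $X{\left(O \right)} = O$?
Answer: $880$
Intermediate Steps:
$w = -1$
$q = 80$ ($q = - 4 \left(2 - 4\right) \left(-1 - 4\right) \left(-2\right) = - 4 - 2 \left(-1 - 4\right) \left(-2\right) = - 4 \left(-2\right) \left(-5\right) \left(-2\right) = - 4 \cdot 10 \left(-2\right) = \left(-4\right) \left(-20\right) = 80$)
$\left(X{\left(5 \right)} + w \left(-6\right)\right) q = \left(5 - -6\right) 80 = \left(5 + 6\right) 80 = 11 \cdot 80 = 880$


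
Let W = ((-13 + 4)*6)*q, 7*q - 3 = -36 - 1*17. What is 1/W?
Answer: 7/2700 ≈ 0.0025926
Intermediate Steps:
q = -50/7 (q = 3/7 + (-36 - 1*17)/7 = 3/7 + (-36 - 17)/7 = 3/7 + (1/7)*(-53) = 3/7 - 53/7 = -50/7 ≈ -7.1429)
W = 2700/7 (W = ((-13 + 4)*6)*(-50/7) = -9*6*(-50/7) = -54*(-50/7) = 2700/7 ≈ 385.71)
1/W = 1/(2700/7) = 7/2700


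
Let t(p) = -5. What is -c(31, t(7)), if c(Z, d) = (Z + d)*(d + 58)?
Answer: -1378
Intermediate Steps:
c(Z, d) = (58 + d)*(Z + d) (c(Z, d) = (Z + d)*(58 + d) = (58 + d)*(Z + d))
-c(31, t(7)) = -((-5)² + 58*31 + 58*(-5) + 31*(-5)) = -(25 + 1798 - 290 - 155) = -1*1378 = -1378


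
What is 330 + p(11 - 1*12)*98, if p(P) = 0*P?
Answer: 330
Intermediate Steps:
p(P) = 0
330 + p(11 - 1*12)*98 = 330 + 0*98 = 330 + 0 = 330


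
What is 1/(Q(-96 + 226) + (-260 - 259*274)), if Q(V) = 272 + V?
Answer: -1/70824 ≈ -1.4120e-5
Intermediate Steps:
1/(Q(-96 + 226) + (-260 - 259*274)) = 1/((272 + (-96 + 226)) + (-260 - 259*274)) = 1/((272 + 130) + (-260 - 70966)) = 1/(402 - 71226) = 1/(-70824) = -1/70824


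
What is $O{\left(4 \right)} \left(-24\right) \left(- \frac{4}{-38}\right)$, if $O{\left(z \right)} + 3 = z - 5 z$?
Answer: $48$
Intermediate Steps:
$O{\left(z \right)} = -3 - 4 z$ ($O{\left(z \right)} = -3 + \left(z - 5 z\right) = -3 - 4 z$)
$O{\left(4 \right)} \left(-24\right) \left(- \frac{4}{-38}\right) = \left(-3 - 16\right) \left(-24\right) \left(- \frac{4}{-38}\right) = \left(-3 - 16\right) \left(-24\right) \left(\left(-4\right) \left(- \frac{1}{38}\right)\right) = \left(-19\right) \left(-24\right) \frac{2}{19} = 456 \cdot \frac{2}{19} = 48$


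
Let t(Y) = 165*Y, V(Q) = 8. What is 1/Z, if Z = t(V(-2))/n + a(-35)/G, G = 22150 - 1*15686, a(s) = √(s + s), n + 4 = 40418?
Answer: 460535488512/15065608543 - 10906607008*I*√70/75328042715 ≈ 30.569 - 1.2114*I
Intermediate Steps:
n = 40414 (n = -4 + 40418 = 40414)
a(s) = √2*√s (a(s) = √(2*s) = √2*√s)
G = 6464 (G = 22150 - 15686 = 6464)
Z = 60/1837 + I*√70/6464 (Z = (165*8)/40414 + (√2*√(-35))/6464 = 1320*(1/40414) + (√2*(I*√35))*(1/6464) = 60/1837 + (I*√70)*(1/6464) = 60/1837 + I*√70/6464 ≈ 0.032662 + 0.0012943*I)
1/Z = 1/(60/1837 + I*√70/6464)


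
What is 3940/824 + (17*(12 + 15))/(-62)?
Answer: -8371/3193 ≈ -2.6217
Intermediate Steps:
3940/824 + (17*(12 + 15))/(-62) = 3940*(1/824) + (17*27)*(-1/62) = 985/206 + 459*(-1/62) = 985/206 - 459/62 = -8371/3193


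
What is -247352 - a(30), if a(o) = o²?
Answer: -248252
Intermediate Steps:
-247352 - a(30) = -247352 - 1*30² = -247352 - 1*900 = -247352 - 900 = -248252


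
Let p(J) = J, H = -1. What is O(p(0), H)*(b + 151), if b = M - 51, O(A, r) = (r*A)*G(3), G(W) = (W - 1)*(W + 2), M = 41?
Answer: 0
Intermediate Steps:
G(W) = (-1 + W)*(2 + W)
O(A, r) = 10*A*r (O(A, r) = (r*A)*(-2 + 3 + 3²) = (A*r)*(-2 + 3 + 9) = (A*r)*10 = 10*A*r)
b = -10 (b = 41 - 51 = -10)
O(p(0), H)*(b + 151) = (10*0*(-1))*(-10 + 151) = 0*141 = 0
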